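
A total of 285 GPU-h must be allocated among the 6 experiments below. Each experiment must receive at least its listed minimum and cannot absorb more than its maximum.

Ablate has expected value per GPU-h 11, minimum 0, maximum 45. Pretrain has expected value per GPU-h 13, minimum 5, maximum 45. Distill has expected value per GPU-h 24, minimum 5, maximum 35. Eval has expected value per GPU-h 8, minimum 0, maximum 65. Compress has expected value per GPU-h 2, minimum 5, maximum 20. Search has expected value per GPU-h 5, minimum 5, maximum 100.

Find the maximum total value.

Meeting every minimum uses 0+5+5+0+5+5 = 20 GPU-h, leaving 265.
Rank by expected value per GPU-h: Distill 24 > Pretrain 13 > Ablate 11 > Eval 8 > Search 5 > Compress 2.
Distill takes 30 more to reach its cap of 35 — 235 left.
Give Pretrain 40 more to hit its cap of 45 — 195 left.
Ablate takes 45 more to reach its cap of 45 — 150 left.
Give Eval 65 more to hit its cap of 65 — 85 left.
Only 85 left; Search takes them to reach 90.
Total = 11×45 + 13×45 + 24×35 + 8×65 + 2×5 + 5×90 = 2900.

2900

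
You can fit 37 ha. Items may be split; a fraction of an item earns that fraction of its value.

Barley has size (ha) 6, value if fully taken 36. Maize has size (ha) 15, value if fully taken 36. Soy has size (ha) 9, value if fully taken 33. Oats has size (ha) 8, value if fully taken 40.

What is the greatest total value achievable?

142.6

Rank by value-to-size ratio: Barley 36/6≈6, Oats 40/8≈5, Soy 33/9≈3.67, Maize 36/15≈2.4.
Take all of Barley (6 ha, value 36) — 31 ha left.
Take all of Oats (8 ha, value 40) — 23 ha left.
Take all of Soy (9 ha, value 33) — 14 ha left.
Fill the last 14 ha with part of Maize: 14/15 of it earns 33.6.
Total value = 142.6.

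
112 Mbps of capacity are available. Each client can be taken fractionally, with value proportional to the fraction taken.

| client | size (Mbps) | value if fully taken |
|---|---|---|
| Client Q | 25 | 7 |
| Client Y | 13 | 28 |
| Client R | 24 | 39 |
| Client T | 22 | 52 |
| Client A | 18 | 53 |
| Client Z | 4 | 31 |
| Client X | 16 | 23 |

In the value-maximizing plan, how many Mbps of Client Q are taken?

Best value per unit of size first: Client Z 31/4≈7.75, Client A 53/18≈2.94, Client T 52/22≈2.36, Client Y 28/13≈2.15, Client R 39/24≈1.62, Client X 23/16≈1.44, Client Q 7/25≈0.28.
Client Z: take in full, 4 Mbps for value 31 ; 108 left.
Take all of Client A (18 Mbps, value 53) ; 90 Mbps left.
Client T: take in full, 22 Mbps for value 52 ; 68 left.
Client Y: take in full, 13 Mbps for value 28 ; 55 left.
Take all of Client R (24 Mbps, value 39) ; 31 Mbps left.
Client X: take in full, 16 Mbps for value 23 ; 15 left.
Fill the last 15 Mbps with part of Client Q: 15/25 of it earns 4.2.

15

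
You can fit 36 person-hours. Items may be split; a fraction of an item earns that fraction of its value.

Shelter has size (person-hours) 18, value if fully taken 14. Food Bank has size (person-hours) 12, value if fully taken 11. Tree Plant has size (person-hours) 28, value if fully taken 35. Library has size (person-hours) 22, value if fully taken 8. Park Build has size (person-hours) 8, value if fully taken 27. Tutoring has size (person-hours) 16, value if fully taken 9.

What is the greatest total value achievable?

Best value per unit of size first: Park Build 27/8≈3.38, Tree Plant 35/28≈1.25, Food Bank 11/12≈0.917, Shelter 14/18≈0.778, Tutoring 9/16≈0.562, Library 8/22≈0.364.
Park Build: take in full, 8 person-hours for value 27 ; 28 left.
Take all of Tree Plant (28 person-hours, value 35) ; 0 person-hours left.
Total value = 62.

62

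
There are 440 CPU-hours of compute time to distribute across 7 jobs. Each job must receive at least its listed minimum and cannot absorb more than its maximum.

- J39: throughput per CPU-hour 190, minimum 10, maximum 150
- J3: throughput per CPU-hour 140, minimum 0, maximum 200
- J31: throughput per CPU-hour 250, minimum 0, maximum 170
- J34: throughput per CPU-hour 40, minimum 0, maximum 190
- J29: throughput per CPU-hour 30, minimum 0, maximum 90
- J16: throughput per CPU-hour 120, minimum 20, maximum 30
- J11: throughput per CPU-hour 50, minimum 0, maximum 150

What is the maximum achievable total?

87400

Meeting every minimum uses 10+0+0+0+0+20+0 = 30 CPU-hours, leaving 410.
Rank by throughput per CPU-hour: J31 250 > J39 190 > J3 140 > J16 120 > J11 50 > J34 40 > J29 30.
J31: +170 to 170 (cap) ; 240 left.
J39: +140 to 150 (cap) ; 100 left.
J3: +100 (room for 200) → 100. Pool exhausted.
Total = 190×150 + 140×100 + 250×170 + 120×20 = 87400.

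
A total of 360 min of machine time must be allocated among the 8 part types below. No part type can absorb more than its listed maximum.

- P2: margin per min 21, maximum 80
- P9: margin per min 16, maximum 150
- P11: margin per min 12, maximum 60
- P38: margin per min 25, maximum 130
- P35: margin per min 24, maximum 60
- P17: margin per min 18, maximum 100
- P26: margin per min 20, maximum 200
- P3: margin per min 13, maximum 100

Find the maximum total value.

Highest margin per min first: P38 25 > P35 24 > P2 21 > P26 20 > P17 18 > P9 16 > P3 13 > P11 12.
P38 takes 130 to reach its cap of 130 ; 230 left.
P35 takes 60 to reach its cap of 60 ; 170 left.
P2 takes 80 to reach its cap of 80 ; 90 left.
P26: +90 (room for 200) → 90. Pool exhausted.
Total = 21×80 + 25×130 + 24×60 + 20×90 = 8170.

8170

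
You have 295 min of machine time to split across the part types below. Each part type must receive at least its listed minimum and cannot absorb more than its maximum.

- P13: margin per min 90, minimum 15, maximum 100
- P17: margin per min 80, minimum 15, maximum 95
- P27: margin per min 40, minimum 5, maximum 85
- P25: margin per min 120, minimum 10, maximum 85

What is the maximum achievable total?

27400

Meeting every minimum uses 15+15+5+10 = 45 min, leaving 250.
Rank by margin per min: P25 120 > P13 90 > P17 80 > P27 40.
P25: +75 to 85 (cap) ; 175 left.
P13: +85 to 100 (cap) ; 90 left.
Give P17 80 more to hit its cap of 95 ; 10 left.
Only 10 left; P27 takes them to reach 15.
Total = 90×100 + 80×95 + 40×15 + 120×85 = 27400.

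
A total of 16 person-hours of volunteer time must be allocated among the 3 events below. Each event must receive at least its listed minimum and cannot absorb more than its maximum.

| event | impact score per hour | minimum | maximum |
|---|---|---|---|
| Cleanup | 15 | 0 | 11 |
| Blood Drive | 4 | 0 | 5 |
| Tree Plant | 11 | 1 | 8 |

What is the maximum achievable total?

Meeting every minimum uses 0+0+1 = 1 person-hours, leaving 15.
Order the events by impact score per hour: Cleanup 15 > Tree Plant 11 > Blood Drive 4.
Cleanup: +11 to 11 (cap) ; 4 left.
Tree Plant has room for 7 more but only 4 remain, so it gets 5.
Total = 15×11 + 11×5 = 220.

220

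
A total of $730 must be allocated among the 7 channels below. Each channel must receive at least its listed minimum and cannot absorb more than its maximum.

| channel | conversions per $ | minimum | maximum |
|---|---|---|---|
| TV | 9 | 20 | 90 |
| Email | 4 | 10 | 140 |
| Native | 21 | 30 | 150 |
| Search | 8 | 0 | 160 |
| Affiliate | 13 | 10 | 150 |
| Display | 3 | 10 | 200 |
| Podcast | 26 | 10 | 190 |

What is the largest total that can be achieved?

Meeting every minimum uses 20+10+30+0+10+10+10 = 90 $, leaving 640.
Highest conversions per $ first: Podcast 26 > Native 21 > Affiliate 13 > TV 9 > Search 8 > Email 4 > Display 3.
Podcast takes 180 more to reach its cap of 190 → 460 left.
Give Native 120 more to hit its cap of 150 → 340 left.
Give Affiliate 140 more to hit its cap of 150 → 200 left.
TV: +70 to 90 (cap) → 130 left.
Search: +130 (room for 160) → 130. Pool exhausted.
Total = 9×90 + 4×10 + 21×150 + 8×130 + 13×150 + 3×10 + 26×190 = 11960.

11960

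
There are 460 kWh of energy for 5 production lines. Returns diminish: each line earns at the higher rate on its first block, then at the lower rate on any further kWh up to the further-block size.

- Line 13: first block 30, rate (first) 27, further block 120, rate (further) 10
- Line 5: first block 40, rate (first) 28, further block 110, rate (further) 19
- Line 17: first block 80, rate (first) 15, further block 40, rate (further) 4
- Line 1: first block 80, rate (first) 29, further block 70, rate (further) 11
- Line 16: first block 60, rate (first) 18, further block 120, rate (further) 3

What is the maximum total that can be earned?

9280

Rank every tier by rate: Line 1/first 29 > Line 5/first 28 > Line 13/first 27 > Line 5/second 19 > Line 16/first 18 > Line 17/first 15 > Line 1/second 11 > Line 13/second 10 > Line 17/second 4 > Line 16/second 3.
Line 1/first (29): +80 ; 380 left.
Line 5/first (28): +40 ; 340 left.
Line 13/first (27): +30 ; 310 left.
Line 5 second at 19: fill all 110 ; 200 left.
Line 16/first (18): +60 ; 140 left.
Fill Line 17 first block (80 at 15) ; 60 left.
Line 1/second: +60 of 70 at 11; pool empty.
Total = 29×80 + 28×40 + 27×30 + 19×110 + 18×60 + 15×80 + 11×60 = 9280.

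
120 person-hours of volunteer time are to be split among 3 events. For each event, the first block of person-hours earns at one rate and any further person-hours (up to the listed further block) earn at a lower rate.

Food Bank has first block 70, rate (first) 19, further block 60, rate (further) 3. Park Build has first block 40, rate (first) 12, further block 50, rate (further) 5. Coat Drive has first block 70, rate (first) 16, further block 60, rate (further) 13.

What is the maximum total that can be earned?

Rank every tier by rate: Food Bank/first 19 > Coat Drive/first 16 > Coat Drive/second 13 > Park Build/first 12 > Park Build/second 5 > Food Bank/second 3.
Food Bank first at 19: fill all 70 ; 50 left.
Coat Drive first at 16: only 50 left, fill 50.
Total = 19×70 + 16×50 = 2130.

2130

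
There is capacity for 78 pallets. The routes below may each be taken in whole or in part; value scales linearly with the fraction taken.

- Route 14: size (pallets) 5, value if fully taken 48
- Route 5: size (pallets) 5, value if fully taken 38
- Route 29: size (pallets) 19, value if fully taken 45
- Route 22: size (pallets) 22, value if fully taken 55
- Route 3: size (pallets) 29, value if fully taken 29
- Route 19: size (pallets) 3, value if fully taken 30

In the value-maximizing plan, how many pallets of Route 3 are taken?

24

Rank by value-to-size ratio: Route 19 30/3≈10, Route 14 48/5≈9.6, Route 5 38/5≈7.6, Route 22 55/22≈2.5, Route 29 45/19≈2.37, Route 3 29/29≈1.
Route 19: take in full, 3 pallets for value 30 — 75 left.
All 5 pallets of Route 14 fit (value 48) — 70 remain.
All 5 pallets of Route 5 fit (value 38) — 65 remain.
All 22 pallets of Route 22 fit (value 55) — 43 remain.
Take all of Route 29 (19 pallets, value 45) — 24 pallets left.
24 pallets left: a 24/29 share of Route 3 gives 29×24/29 = 24.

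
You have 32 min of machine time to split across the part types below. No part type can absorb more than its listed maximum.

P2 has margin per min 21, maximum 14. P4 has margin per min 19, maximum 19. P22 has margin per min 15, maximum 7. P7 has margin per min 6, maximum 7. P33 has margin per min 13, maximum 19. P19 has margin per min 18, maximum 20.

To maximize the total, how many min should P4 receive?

18

Highest margin per min first: P2 21 > P4 19 > P19 18 > P22 15 > P33 13 > P7 6.
P2: +14 to 14 (cap) — 18 left.
P4: +18 (room for 19) → 18. Pool exhausted.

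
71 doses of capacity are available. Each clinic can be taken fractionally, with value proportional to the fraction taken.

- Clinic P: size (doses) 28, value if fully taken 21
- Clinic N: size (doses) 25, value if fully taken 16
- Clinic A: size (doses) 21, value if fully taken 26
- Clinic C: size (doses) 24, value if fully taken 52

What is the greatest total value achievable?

Sort by value density: Clinic C 52/24≈2.17, Clinic A 26/21≈1.24, Clinic P 21/28≈0.75, Clinic N 16/25≈0.64.
Clinic C: take in full, 24 doses for value 52 → 47 left.
Take all of Clinic A (21 doses, value 26) → 26 doses left.
26 doses left: a 26/28 share of Clinic P gives 21×26/28 = 19.5.
Total value = 97.5.

97.5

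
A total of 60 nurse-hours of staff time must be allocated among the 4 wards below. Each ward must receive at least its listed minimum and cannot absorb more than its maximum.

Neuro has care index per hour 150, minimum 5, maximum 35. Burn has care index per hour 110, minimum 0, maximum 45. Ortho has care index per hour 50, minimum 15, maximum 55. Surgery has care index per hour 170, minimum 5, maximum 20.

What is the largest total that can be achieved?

Meeting every minimum uses 5+0+15+5 = 25 nurse-hours, leaving 35.
Rank by care index per hour: Surgery 170 > Neuro 150 > Burn 110 > Ortho 50.
Surgery takes 15 more to reach its cap of 20 — 20 left.
Only 20 left; Neuro takes them to reach 25.
Total = 150×25 + 50×15 + 170×20 = 7900.

7900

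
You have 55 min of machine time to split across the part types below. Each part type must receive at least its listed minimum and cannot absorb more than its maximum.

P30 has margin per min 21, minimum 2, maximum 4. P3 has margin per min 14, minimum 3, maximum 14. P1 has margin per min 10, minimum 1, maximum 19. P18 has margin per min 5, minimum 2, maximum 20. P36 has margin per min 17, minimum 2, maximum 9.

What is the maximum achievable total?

Meeting every minimum uses 2+3+1+2+2 = 10 min, leaving 45.
Highest margin per min first: P30 21 > P36 17 > P3 14 > P1 10 > P18 5.
P30: +2 to 4 (cap) → 43 left.
Give P36 7 more to hit its cap of 9 → 36 left.
P3 takes 11 more to reach its cap of 14 → 25 left.
Give P1 18 more to hit its cap of 19 → 7 left.
Only 7 left; P18 takes them to reach 9.
Total = 21×4 + 14×14 + 10×19 + 5×9 + 17×9 = 668.

668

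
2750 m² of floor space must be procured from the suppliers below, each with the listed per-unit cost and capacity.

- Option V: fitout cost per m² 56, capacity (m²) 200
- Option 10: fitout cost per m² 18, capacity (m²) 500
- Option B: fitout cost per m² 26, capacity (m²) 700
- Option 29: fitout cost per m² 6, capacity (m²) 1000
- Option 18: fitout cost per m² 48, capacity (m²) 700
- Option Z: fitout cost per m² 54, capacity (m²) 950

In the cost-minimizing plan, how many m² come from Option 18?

Fill from the cheapest supplier first.
Take 1000 from Option 29 at 6 → need 1750 more.
Take 500 from Option 10 at 18 → need 1250 more.
Option B at 26: take all 700 m² → 550 still needed.
Option 18 (48): take the remaining 550 → done.
Option Z, Option V: unused.

550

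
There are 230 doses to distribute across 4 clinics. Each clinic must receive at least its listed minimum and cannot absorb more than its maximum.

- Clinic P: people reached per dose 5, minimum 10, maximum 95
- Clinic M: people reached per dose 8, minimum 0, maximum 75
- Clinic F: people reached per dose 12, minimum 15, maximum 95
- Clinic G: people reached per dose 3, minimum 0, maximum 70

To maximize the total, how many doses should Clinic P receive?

60

Meeting every minimum uses 10+0+15+0 = 25 doses, leaving 205.
Rank by people reached per dose: Clinic F 12 > Clinic M 8 > Clinic P 5 > Clinic G 3.
Clinic F takes 80 more to reach its cap of 95 — 125 left.
Clinic M: +75 to 75 (cap) — 50 left.
Only 50 left; Clinic P takes them to reach 60.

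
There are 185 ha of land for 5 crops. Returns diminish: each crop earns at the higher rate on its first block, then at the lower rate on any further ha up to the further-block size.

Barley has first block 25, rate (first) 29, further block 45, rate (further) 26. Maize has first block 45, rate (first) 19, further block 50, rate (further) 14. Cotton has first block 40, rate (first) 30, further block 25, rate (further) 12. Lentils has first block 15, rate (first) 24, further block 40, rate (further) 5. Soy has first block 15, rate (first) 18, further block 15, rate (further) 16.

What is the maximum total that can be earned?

Order all 10 blocks by rate: Cotton/tier1 30 > Barley/tier1 29 > Barley/tier2 26 > Lentils/tier1 24 > Maize/tier1 19 > Soy/tier1 18 > Soy/tier2 16 > Maize/tier2 14 > Cotton/tier2 12 > Lentils/tier2 5.
Cotton tier1 at 30: fill all 40 — 145 left.
Barley tier1 at 29: fill all 25 — 120 left.
Barley/tier2 (26): +45 — 75 left.
Lentils tier1 at 24: fill all 15 — 60 left.
Maize tier1 at 19: fill all 45 — 15 left.
Soy tier1 at 18: fill all 15 — 0 left.
Total = 30×40 + 29×25 + 26×45 + 24×15 + 19×45 + 18×15 = 4580.

4580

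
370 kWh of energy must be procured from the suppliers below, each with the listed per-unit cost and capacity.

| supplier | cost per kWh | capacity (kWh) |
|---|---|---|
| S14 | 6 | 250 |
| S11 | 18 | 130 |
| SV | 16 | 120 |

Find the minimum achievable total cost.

3420

Fill from the cheapest supplier first.
S14 (6): use full 250 — 120 kWh to go.
SV at 16: take all 120 kWh — 0 still needed.
S11: unused.
Cost = 250×6 + 120×16 = 3420.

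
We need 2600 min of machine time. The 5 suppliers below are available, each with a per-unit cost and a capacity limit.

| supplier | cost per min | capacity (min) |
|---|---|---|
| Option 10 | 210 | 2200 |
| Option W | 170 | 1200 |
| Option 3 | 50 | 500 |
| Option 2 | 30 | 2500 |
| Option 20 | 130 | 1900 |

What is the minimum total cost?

80000

Use suppliers in increasing cost order.
Take 2500 from Option 2 at 30 — need 100 more.
Option 3 (50): take the remaining 100 — done.
Option 20, Option W, Option 10: unused.
Cost = 2500×30 + 100×50 = 80000.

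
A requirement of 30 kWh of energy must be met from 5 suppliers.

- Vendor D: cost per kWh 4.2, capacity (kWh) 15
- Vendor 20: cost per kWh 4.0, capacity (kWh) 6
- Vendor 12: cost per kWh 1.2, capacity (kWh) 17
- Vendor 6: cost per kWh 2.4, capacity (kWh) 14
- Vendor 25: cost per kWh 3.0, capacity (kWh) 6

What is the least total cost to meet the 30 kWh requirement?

Cheapest first:
Vendor 12 at 1.2: take all 17 kWh — 13 still needed.
Take 13 from Vendor 6 at 2.4 to finish.
Vendor 25, Vendor 20, Vendor D: unused.
Cost = 17×1.2 + 13×2.4 = 51.6.

51.6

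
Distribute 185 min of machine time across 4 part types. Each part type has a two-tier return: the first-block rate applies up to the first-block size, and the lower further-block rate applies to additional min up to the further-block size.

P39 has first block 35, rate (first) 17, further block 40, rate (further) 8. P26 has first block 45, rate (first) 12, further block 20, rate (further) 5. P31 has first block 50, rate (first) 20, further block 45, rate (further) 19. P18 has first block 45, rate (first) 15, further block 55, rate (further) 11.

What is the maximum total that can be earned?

Rank every tier by rate: P31/first 20 > P31/second 19 > P39/first 17 > P18/first 15 > P26/first 12 > P18/second 11 > P39/second 8 > P26/second 5.
Fill P31 first block (50 at 20) → 135 left.
Fill P31 second block (45 at 19) → 90 left.
P39/first (17): +35 → 55 left.
Fill P18 first block (45 at 15) → 10 left.
P26/first: +10 of 45 at 12; pool empty.
Total = 20×50 + 19×45 + 17×35 + 15×45 + 12×10 = 3245.

3245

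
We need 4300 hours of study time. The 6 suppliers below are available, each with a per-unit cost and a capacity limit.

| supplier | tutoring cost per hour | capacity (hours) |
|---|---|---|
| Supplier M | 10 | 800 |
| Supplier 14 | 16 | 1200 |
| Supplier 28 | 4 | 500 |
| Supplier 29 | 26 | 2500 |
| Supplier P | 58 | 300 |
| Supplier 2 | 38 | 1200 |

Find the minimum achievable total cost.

76000

Fill from the cheapest supplier first.
Supplier 28 (4): use full 500 — 3800 hours to go.
Supplier M at 10: take all 800 hours — 3000 still needed.
Supplier 14 (16): use full 1200 — 1800 hours to go.
Supplier 29 at 26: take 1800 of its 2500 — requirement met.
Supplier 2, Supplier P: unused.
Cost = 500×4 + 800×10 + 1200×16 + 1800×26 = 76000.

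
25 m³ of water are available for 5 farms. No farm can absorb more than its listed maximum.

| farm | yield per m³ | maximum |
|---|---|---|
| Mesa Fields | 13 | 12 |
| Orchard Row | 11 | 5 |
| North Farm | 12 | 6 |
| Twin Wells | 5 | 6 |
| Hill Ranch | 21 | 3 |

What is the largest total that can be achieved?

335

Highest yield per m³ first: Hill Ranch 21 > Mesa Fields 13 > North Farm 12 > Orchard Row 11 > Twin Wells 5.
Give Hill Ranch 3 to hit its cap of 3 → 22 left.
Mesa Fields: +12 to 12 (cap) → 10 left.
North Farm: +6 to 6 (cap) → 4 left.
Orchard Row has room for 5 but only 4 remain, so it gets 4.
Total = 13×12 + 11×4 + 12×6 + 21×3 = 335.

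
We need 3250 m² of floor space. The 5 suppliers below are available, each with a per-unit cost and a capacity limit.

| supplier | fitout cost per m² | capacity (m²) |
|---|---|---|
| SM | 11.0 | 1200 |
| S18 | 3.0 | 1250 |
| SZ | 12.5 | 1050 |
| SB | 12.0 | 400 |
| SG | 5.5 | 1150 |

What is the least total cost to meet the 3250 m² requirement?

19425

Use suppliers in increasing cost order.
S18 at 3.0: take all 1250 m² — 2000 still needed.
SG (5.5): use full 1150 — 850 m² to go.
SM at 11.0: take 850 of its 1200 — requirement met.
SB, SZ: unused.
Cost = 1250×3.0 + 1150×5.5 + 850×11.0 = 19425.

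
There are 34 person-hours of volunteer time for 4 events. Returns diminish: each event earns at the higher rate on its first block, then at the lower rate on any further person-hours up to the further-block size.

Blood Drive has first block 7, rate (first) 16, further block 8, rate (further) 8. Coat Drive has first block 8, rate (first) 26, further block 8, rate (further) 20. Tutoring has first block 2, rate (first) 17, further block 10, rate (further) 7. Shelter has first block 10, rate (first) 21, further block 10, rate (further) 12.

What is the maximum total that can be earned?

Rank every tier by rate: Coat Drive/T1 26 > Shelter/T1 21 > Coat Drive/T2 20 > Tutoring/T1 17 > Blood Drive/T1 16 > Shelter/T2 12 > Blood Drive/T2 8 > Tutoring/T2 7.
Coat Drive T1 at 26: fill all 8 — 26 left.
Shelter/T1 (21): +10 — 16 left.
Fill Coat Drive T2 block (8 at 20) — 8 left.
Tutoring T1 at 17: fill all 2 — 6 left.
Blood Drive/T1: +6 of 7 at 16; pool empty.
Total = 26×8 + 21×10 + 20×8 + 17×2 + 16×6 = 708.

708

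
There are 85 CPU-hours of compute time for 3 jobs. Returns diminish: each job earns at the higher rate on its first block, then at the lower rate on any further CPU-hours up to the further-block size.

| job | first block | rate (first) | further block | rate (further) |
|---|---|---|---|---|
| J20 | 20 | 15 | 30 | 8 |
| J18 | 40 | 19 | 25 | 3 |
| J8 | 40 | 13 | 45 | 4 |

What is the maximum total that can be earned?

1385

Rank every tier by rate: J18/tier1 19 > J20/tier1 15 > J8/tier1 13 > J20/tier2 8 > J8/tier2 4 > J18/tier2 3.
J18 tier1 at 19: fill all 40 → 45 left.
J20 tier1 at 15: fill all 20 → 25 left.
25 remain; put them into J8 tier1 at 13.
Total = 19×40 + 15×20 + 13×25 = 1385.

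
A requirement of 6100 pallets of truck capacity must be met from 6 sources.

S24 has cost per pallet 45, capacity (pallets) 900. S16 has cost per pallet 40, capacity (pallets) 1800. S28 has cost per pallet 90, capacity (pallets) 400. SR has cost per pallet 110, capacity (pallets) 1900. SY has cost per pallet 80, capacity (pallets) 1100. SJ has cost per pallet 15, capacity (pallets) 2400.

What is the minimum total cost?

228500

Use sources in increasing cost order.
Take 2400 from SJ at 15 ; need 3700 more.
Take 1800 from S16 at 40 ; need 1900 more.
Take 900 from S24 at 45 ; need 1000 more.
SY at 80: take 1000 of its 1100 ; requirement met.
S28, SR: unused.
Cost = 2400×15 + 1800×40 + 900×45 + 1000×80 = 228500.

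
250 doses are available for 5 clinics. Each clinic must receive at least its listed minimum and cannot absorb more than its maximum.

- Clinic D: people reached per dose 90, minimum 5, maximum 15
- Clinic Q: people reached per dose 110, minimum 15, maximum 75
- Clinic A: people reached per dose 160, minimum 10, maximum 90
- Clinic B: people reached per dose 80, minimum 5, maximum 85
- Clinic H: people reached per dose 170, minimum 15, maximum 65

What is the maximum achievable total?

35450

Meeting every minimum uses 5+15+10+5+15 = 50 doses, leaving 200.
Rank by people reached per dose: Clinic H 170 > Clinic A 160 > Clinic Q 110 > Clinic D 90 > Clinic B 80.
Clinic H: +50 to 65 (cap) ; 150 left.
Clinic A: +80 to 90 (cap) ; 70 left.
Clinic Q takes 60 more to reach its cap of 75 ; 10 left.
Give Clinic D 10 more to hit its cap of 15 ; 0 left.
Total = 90×15 + 110×75 + 160×90 + 80×5 + 170×65 = 35450.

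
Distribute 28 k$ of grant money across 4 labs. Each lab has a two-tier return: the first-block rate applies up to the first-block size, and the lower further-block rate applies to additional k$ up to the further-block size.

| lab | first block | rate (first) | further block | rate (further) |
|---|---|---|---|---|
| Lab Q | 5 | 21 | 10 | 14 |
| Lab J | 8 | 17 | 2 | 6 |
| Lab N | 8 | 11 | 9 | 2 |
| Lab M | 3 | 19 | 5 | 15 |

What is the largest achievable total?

471

Rank every tier by rate: Lab Q/T1 21 > Lab M/T1 19 > Lab J/T1 17 > Lab M/T2 15 > Lab Q/T2 14 > Lab N/T1 11 > Lab J/T2 6 > Lab N/T2 2.
Lab Q T1 at 21: fill all 5 ; 23 left.
Fill Lab M T1 block (3 at 19) ; 20 left.
Lab J T1 at 17: fill all 8 ; 12 left.
Fill Lab M T2 block (5 at 15) ; 7 left.
7 remain; put them into Lab Q T2 at 14.
Total = 21×5 + 19×3 + 17×8 + 15×5 + 14×7 = 471.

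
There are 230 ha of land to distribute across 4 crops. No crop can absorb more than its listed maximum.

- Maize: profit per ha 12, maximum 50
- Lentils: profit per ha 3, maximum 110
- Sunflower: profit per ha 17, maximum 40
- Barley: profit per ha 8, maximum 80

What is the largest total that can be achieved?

2100

Order the crops by profit per ha: Sunflower 17 > Maize 12 > Barley 8 > Lentils 3.
Give Sunflower 40 to hit its cap of 40 → 190 left.
Maize: +50 to 50 (cap) → 140 left.
Barley: +80 to 80 (cap) → 60 left.
Lentils has room for 110 but only 60 remain, so it gets 60.
Total = 12×50 + 3×60 + 17×40 + 8×80 = 2100.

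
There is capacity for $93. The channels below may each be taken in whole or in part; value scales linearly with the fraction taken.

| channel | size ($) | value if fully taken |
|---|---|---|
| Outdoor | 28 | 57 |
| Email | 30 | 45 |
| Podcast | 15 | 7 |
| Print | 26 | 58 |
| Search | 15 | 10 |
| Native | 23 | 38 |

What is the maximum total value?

177

Sort by value density: Print 58/26≈2.23, Outdoor 57/28≈2.04, Native 38/23≈1.65, Email 45/30≈1.5, Search 10/15≈0.667, Podcast 7/15≈0.467.
Take all of Print (26 $, value 58) → 67 $ left.
Outdoor: take in full, 28 $ for value 57 → 39 left.
Take all of Native (23 $, value 38) → 16 $ left.
Fill the last 16 $ with part of Email: 16/30 of it earns 24.
Total value = 177.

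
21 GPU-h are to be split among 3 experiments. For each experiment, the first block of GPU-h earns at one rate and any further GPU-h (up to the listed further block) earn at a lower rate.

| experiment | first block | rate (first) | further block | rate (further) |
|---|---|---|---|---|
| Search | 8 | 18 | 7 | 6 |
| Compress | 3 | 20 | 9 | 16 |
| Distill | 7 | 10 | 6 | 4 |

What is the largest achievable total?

358

Treat each block as its own option and order by rate: Compress/first 20 > Search/first 18 > Compress/second 16 > Distill/first 10 > Search/second 6 > Distill/second 4.
Compress first at 20: fill all 3 — 18 left.
Search/first (18): +8 — 10 left.
Compress/second (16): +9 — 1 left.
Distill/first: +1 of 7 at 10; pool empty.
Total = 20×3 + 18×8 + 16×9 + 10×1 = 358.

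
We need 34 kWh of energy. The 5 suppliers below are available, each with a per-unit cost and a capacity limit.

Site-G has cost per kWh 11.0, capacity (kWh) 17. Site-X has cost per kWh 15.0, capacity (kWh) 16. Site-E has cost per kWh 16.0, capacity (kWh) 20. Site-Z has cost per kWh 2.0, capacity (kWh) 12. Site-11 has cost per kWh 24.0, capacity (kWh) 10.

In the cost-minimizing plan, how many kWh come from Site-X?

5

Cheapest first:
Take 12 from Site-Z at 2.0 ; need 22 more.
Take 17 from Site-G at 11.0 ; need 5 more.
Site-X (15.0): take the remaining 5 ; done.
Site-E, Site-11: unused.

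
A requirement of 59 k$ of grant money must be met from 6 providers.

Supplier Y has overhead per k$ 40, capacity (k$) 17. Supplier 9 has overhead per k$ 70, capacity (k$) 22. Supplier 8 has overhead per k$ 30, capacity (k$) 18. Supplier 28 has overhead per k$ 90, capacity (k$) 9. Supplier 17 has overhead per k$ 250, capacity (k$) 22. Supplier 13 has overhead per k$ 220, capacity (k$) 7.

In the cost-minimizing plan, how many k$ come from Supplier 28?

Fill from the cheapest provider first.
Take 18 from Supplier 8 at 30 — need 41 more.
Supplier Y at 40: take all 17 k$ — 24 still needed.
Supplier 9 at 70: take all 22 k$ — 2 still needed.
Supplier 28 (90): take the remaining 2 — done.
Supplier 13, Supplier 17: unused.

2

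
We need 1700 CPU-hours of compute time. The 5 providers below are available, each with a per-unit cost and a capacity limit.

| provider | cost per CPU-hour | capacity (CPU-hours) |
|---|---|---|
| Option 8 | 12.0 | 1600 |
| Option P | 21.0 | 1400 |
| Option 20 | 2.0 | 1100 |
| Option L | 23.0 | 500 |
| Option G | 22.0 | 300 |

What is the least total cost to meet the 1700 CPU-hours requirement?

Cheapest first:
Option 20 at 2.0: take all 1100 CPU-hours ; 600 still needed.
Option 8 at 12.0: take 600 of its 1600 ; requirement met.
Option P, Option G, Option L: unused.
Cost = 1100×2.0 + 600×12.0 = 9400.

9400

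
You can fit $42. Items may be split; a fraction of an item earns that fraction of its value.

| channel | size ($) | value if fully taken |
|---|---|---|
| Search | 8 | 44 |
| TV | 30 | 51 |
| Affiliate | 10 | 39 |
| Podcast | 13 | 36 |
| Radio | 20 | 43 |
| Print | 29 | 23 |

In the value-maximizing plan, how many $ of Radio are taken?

Sort by value density: Search 44/8≈5.5, Affiliate 39/10≈3.9, Podcast 36/13≈2.77, Radio 43/20≈2.15, TV 51/30≈1.7, Print 23/29≈0.793.
Take all of Search (8 $, value 44) → 34 $ left.
All 10 $ of Affiliate fit (value 39) → 24 remain.
Take all of Podcast (13 $, value 36) → 11 $ left.
Only 11 $ remain; take 11/20 of Radio for value 43×11/20 = 23.65.

11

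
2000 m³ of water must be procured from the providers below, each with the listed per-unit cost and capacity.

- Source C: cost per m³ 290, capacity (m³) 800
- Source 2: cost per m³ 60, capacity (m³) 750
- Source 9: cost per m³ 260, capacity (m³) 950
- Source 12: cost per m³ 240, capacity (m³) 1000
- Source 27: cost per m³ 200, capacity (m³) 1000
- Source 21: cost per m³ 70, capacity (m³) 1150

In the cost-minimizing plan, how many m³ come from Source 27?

Use providers in increasing cost order.
Source 2 (60): use full 750 — 1250 m³ to go.
Take 1150 from Source 21 at 70 — need 100 more.
Source 27 (200): take the remaining 100 — done.
Source 12, Source 9, Source C: unused.

100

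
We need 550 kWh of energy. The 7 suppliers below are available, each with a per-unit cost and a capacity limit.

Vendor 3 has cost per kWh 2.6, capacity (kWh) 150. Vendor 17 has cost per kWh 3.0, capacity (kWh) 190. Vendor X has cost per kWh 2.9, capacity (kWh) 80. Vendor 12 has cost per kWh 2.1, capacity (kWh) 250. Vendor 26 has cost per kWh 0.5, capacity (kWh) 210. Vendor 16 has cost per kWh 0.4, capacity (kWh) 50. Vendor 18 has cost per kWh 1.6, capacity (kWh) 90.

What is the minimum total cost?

689

Use suppliers in increasing cost order.
Vendor 16 at 0.4: take all 50 kWh — 500 still needed.
Vendor 26 (0.5): use full 210 — 290 kWh to go.
Take 90 from Vendor 18 at 1.6 — need 200 more.
Take 200 from Vendor 12 at 2.1 to finish.
Vendor 3, Vendor X, Vendor 17: unused.
Cost = 50×0.4 + 210×0.5 + 90×1.6 + 200×2.1 = 689.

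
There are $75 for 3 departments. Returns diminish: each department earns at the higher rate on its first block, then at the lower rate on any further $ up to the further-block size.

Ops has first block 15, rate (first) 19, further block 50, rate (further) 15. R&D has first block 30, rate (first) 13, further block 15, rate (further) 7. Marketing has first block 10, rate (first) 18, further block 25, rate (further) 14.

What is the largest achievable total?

1215

Treat each block as its own option and order by rate: Ops/first 19 > Marketing/first 18 > Ops/second 15 > Marketing/second 14 > R&D/first 13 > R&D/second 7.
Ops first at 19: fill all 15 ; 60 left.
Marketing first at 18: fill all 10 ; 50 left.
Fill Ops second block (50 at 15) ; 0 left.
Total = 19×15 + 18×10 + 15×50 = 1215.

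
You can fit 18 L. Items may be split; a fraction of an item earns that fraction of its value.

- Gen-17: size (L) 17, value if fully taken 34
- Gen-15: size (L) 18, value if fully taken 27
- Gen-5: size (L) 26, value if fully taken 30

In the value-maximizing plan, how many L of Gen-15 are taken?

Best value per unit of size first: Gen-17 34/17≈2, Gen-15 27/18≈1.5, Gen-5 30/26≈1.15.
All 17 L of Gen-17 fit (value 34) → 1 remain.
Only 1 L remain; take 1/18 of Gen-15 for value 27×1/18 = 1.5.

1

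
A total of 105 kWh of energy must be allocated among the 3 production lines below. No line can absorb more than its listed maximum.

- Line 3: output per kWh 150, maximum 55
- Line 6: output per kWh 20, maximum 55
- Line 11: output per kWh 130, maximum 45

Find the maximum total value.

14200

Highest output per kWh first: Line 3 150 > Line 11 130 > Line 6 20.
Line 3 takes 55 to reach its cap of 55 ; 50 left.
Give Line 11 45 to hit its cap of 45 ; 5 left.
Only 5 left; Line 6 takes them to reach 5.
Total = 150×55 + 20×5 + 130×45 = 14200.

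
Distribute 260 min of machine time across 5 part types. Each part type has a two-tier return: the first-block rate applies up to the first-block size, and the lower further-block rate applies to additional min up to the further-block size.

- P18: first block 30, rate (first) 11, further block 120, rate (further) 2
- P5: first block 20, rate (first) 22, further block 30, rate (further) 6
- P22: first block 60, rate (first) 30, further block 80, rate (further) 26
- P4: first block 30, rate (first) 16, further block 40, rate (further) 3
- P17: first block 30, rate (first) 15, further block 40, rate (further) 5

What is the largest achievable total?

Order all 10 blocks by rate: P22/tier1 30 > P22/tier2 26 > P5/tier1 22 > P4/tier1 16 > P17/tier1 15 > P18/tier1 11 > P5/tier2 6 > P17/tier2 5 > P4/tier2 3 > P18/tier2 2.
P22 tier1 at 30: fill all 60 → 200 left.
P22/tier2 (26): +80 → 120 left.
Fill P5 tier1 block (20 at 22) → 100 left.
P4/tier1 (16): +30 → 70 left.
Fill P17 tier1 block (30 at 15) → 40 left.
Fill P18 tier1 block (30 at 11) → 10 left.
10 remain; put them into P5 tier2 at 6.
Total = 30×60 + 26×80 + 22×20 + 16×30 + 15×30 + 11×30 + 6×10 = 5640.

5640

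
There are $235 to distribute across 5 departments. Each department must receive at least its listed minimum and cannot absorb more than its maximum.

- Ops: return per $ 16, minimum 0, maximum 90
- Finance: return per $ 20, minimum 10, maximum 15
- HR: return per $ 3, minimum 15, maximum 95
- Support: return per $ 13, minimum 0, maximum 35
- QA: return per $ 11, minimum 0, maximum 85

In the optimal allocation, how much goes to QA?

80

Meeting every minimum uses 0+10+15+0+0 = 25 $, leaving 210.
Order the departments by return per $: Finance 20 > Ops 16 > Support 13 > QA 11 > HR 3.
Finance: +5 to 15 (cap) — 205 left.
Give Ops 90 more to hit its cap of 90 — 115 left.
Give Support 35 more to hit its cap of 35 — 80 left.
QA: +80 (room for 85) → 80. Pool exhausted.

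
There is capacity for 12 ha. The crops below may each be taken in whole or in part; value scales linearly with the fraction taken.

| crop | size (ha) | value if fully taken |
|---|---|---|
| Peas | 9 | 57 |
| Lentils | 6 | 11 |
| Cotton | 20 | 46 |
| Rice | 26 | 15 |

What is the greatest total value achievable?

63.9

Sort by value density: Peas 57/9≈6.33, Cotton 46/20≈2.3, Lentils 11/6≈1.83, Rice 15/26≈0.577.
All 9 ha of Peas fit (value 57) ; 3 remain.
Fill the last 3 ha with part of Cotton: 3/20 of it earns 6.9.
Total value = 63.9.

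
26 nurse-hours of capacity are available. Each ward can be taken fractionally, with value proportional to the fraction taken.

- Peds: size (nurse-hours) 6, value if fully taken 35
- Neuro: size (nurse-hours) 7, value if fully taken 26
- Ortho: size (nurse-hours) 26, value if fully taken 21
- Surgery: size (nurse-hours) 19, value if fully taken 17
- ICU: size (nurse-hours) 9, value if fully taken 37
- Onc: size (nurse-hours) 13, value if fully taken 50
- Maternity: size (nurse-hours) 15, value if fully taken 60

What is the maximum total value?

Rank by value-to-size ratio: Peds 35/6≈5.83, ICU 37/9≈4.11, Maternity 60/15≈4, Onc 50/13≈3.85, Neuro 26/7≈3.71, Surgery 17/19≈0.895, Ortho 21/26≈0.808.
Peds: take in full, 6 nurse-hours for value 35 ; 20 left.
All 9 nurse-hours of ICU fit (value 37) ; 11 remain.
11 nurse-hours left: a 11/15 share of Maternity gives 60×11/15 = 44.
Total value = 116.

116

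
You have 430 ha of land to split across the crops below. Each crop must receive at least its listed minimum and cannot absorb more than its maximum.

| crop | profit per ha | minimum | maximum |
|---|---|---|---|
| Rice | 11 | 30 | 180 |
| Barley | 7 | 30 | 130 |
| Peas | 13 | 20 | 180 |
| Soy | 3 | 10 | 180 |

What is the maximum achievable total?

4770

Meeting every minimum uses 30+30+20+10 = 90 ha, leaving 340.
Highest profit per ha first: Peas 13 > Rice 11 > Barley 7 > Soy 3.
Give Peas 160 more to hit its cap of 180 → 180 left.
Rice takes 150 more to reach its cap of 180 → 30 left.
Only 30 left; Barley takes them to reach 60.
Total = 11×180 + 7×60 + 13×180 + 3×10 = 4770.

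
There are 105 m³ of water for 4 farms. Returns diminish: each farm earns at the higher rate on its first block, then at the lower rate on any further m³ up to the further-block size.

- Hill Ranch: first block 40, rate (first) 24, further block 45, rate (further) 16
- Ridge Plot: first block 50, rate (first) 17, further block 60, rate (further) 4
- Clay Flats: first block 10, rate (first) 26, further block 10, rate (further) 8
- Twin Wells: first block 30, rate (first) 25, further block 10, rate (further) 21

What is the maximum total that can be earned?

Treat each block as its own option and order by rate: Clay Flats/tier1 26 > Twin Wells/tier1 25 > Hill Ranch/tier1 24 > Twin Wells/tier2 21 > Ridge Plot/tier1 17 > Hill Ranch/tier2 16 > Clay Flats/tier2 8 > Ridge Plot/tier2 4.
Fill Clay Flats tier1 block (10 at 26) ; 95 left.
Twin Wells tier1 at 25: fill all 30 ; 65 left.
Hill Ranch tier1 at 24: fill all 40 ; 25 left.
Twin Wells tier2 at 21: fill all 10 ; 15 left.
15 remain; put them into Ridge Plot tier1 at 17.
Total = 26×10 + 25×30 + 24×40 + 21×10 + 17×15 = 2435.

2435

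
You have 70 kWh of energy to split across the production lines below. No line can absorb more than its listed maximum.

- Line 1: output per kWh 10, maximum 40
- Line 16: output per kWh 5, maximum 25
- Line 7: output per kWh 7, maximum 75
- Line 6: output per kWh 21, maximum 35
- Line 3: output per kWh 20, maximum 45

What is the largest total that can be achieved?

Highest output per kWh first: Line 6 21 > Line 3 20 > Line 1 10 > Line 7 7 > Line 16 5.
Line 6 takes 35 to reach its cap of 35 ; 35 left.
Line 3: +35 (room for 45) → 35. Pool exhausted.
Total = 21×35 + 20×35 = 1435.

1435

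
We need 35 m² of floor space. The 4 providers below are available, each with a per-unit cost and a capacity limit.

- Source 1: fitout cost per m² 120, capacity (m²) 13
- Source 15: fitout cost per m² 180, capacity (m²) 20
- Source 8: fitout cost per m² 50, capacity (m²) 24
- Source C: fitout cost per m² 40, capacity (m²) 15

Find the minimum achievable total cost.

Fill from the cheapest provider first.
Source C at 40: take all 15 m² — 20 still needed.
Source 8 at 50: take 20 of its 24 — requirement met.
Source 1, Source 15: unused.
Cost = 15×40 + 20×50 = 1600.

1600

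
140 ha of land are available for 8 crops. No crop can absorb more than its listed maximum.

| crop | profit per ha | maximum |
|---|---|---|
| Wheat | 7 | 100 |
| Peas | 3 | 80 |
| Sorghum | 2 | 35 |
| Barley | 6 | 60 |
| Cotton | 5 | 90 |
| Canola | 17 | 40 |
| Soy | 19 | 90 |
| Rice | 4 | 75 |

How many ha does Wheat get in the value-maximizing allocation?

Order the crops by profit per ha: Soy 19 > Canola 17 > Wheat 7 > Barley 6 > Cotton 5 > Rice 4 > Peas 3 > Sorghum 2.
Soy takes 90 to reach its cap of 90 — 50 left.
Give Canola 40 to hit its cap of 40 — 10 left.
Wheat has room for 100 but only 10 remain, so it gets 10.

10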